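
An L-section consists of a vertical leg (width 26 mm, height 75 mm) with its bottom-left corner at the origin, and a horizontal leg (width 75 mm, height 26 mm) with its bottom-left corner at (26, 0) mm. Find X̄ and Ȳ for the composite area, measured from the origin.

vertical leg: A = 26 × 75 = 1950.00, centroid at (13.00, 37.50).
horizontal leg: A = 75 × 26 = 1950.00, centroid at (63.50, 13.00).
ΣA = 3900.00 mm², ΣAX̄ = 149175.00 mm³, ΣAȲ = 98475.00 mm³.
X̄ = 149175.00/3900.00 = 38.25 mm; Ȳ = 98475.00/3900.00 = 25.25 mm.

X̄ = 38.25 mm, Ȳ = 25.25 mm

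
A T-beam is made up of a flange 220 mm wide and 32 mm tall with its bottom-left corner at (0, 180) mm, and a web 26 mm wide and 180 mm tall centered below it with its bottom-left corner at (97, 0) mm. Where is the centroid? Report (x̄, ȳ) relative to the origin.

x̄ = 110.00 mm, ȳ = 153.67 mm

web: A = 26 × 180 = 4680.00, centroid at (110.00, 90.00).
flange: A = 220 × 32 = 7040.00, centroid at (110.00, 196.00).
ΣA = 11720.00 mm²
ΣAx̄ = (4680.00)(110.00) + (7040.00)(110.00) = 1289200.00 mm³
ΣAȳ = (4680.00)(90.00) + (7040.00)(196.00) = 1801040.00 mm³
x̄ = 1289200.00 / 11720.00 = 110.00 mm
ȳ = 1801040.00 / 11720.00 = 153.67 mm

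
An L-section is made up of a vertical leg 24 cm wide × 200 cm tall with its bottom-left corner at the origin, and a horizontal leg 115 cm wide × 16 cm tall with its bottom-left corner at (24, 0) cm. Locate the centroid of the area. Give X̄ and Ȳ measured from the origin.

X̄ = 31.26 cm, Ȳ = 74.51 cm

Part | A | x̄ᵢ | ȳᵢ | A·x̄ᵢ | A·ȳᵢ
vertical leg | 4800.00 | 12.00 | 100.00 | 57600.00 | 480000.00
horizontal leg | 1840.00 | 81.50 | 8.00 | 149960.00 | 14720.00
Σ | 6640.00 |  |  | 207560.00 | 494720.00
X̄ = 207560.00 / 6640.00 = 31.26 cm
Ȳ = 494720.00 / 6640.00 = 74.51 cm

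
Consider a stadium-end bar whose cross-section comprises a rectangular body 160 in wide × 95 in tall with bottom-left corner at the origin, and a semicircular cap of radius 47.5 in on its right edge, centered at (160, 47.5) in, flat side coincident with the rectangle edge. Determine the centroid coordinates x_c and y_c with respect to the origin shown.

rectangular body: A = 160 × 95 = 15200.00, centroid at (80.00, 47.50).
semicircular end: A = ½π·47.5² = 3544.11, centroid at (180.16, 47.50).
ΣA = 18744.11 in²
ΣAx_c = (15200.00)(80.00) + (3544.11)(180.16) = 1854505.39 in³
ΣAy_c = (15200.00)(47.50) + (3544.11)(47.50) = 890345.19 in³
x_c = 1854505.39 / 18744.11 = 98.94 in
y_c = 890345.19 / 18744.11 = 47.50 in

x_c = 98.94 in, y_c = 47.50 in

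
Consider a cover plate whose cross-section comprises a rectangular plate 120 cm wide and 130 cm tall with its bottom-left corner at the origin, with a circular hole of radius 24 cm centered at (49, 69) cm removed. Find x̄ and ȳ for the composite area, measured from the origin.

x̄ = 61.44 cm, ȳ = 64.48 cm

Part | A | x̄ᵢ | ȳᵢ | A·x̄ᵢ | A·ȳᵢ
plate | 15600.00 | 60.00 | 65.00 | 936000.00 | 1014000.00
hole | -1809.56 | 49.00 | 69.00 | -88668.31 | -124859.46
Σ | 13790.44 |  |  | 847331.69 | 889140.54
x̄ = 847331.69 / 13790.44 = 61.44 cm
ȳ = 889140.54 / 13790.44 = 64.48 cm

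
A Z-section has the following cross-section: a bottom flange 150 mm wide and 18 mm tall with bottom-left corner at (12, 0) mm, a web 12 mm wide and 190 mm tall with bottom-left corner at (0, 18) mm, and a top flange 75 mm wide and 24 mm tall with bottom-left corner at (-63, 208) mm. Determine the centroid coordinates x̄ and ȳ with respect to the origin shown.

bottom flange: A = 150 × 18 = 2700.00, centroid at (87.00, 9.00).
web: A = 12 × 190 = 2280.00, centroid at (6.00, 113.00).
top flange: A = 75 × 24 = 1800.00, centroid at (-25.50, 220.00).
ΣA = 6780.00 mm², ΣAx̄ = 202680.00 mm³, ΣAȳ = 677940.00 mm³.
x̄ = 202680.00/6780.00 = 29.89 mm; ȳ = 677940.00/6780.00 = 99.99 mm.

x̄ = 29.89 mm, ȳ = 99.99 mm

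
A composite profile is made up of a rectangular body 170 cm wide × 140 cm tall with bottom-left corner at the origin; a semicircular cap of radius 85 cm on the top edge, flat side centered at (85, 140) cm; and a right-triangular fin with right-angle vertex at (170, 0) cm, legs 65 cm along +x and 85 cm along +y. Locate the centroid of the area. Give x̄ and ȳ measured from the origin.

x̄ = 92.77 cm, ȳ = 98.72 cm

Part | A | x̄ᵢ | ȳᵢ | A·x̄ᵢ | A·ȳᵢ
rectangular body | 23800.00 | 85.00 | 70.00 | 2023000.00 | 1666000.00
semicircular top | 11349.00 | 85.00 | 176.08 | 964665.29 | 1998277.15
triangular fin | 2762.50 | 191.67 | 28.33 | 529479.17 | 78270.83
Σ | 37911.50 |  |  | 3517144.46 | 3742547.98
x̄ = 3517144.46 / 37911.50 = 92.77 cm
ȳ = 3742547.98 / 37911.50 = 98.72 cm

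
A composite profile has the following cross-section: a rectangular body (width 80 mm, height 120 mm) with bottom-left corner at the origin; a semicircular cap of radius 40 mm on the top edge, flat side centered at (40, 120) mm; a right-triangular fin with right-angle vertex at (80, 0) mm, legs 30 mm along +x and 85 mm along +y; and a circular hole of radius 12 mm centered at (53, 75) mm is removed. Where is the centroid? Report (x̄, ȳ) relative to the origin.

x̄ = 44.47 mm, ȳ = 71.31 mm

rectangular body: A = 80 × 120 = 9600.00, centroid at (40.00, 60.00).
semicircular top: A = ½π·40² = 2513.27, centroid at (40.00, 136.98).
triangular fin: A = ½·30·85 = 1275.00, centroid at (90.00, 28.33).
hole: A = −π·12² = -452.39, centroid at (53.00, 75.00).
ΣA = 12935.88 mm²
ΣAx̄ = (9600.00)(40.00) + (2513.27)(40.00) + (1275.00)(90.00) + (-452.39)(53.00) = 575304.33 mm³
ΣAȳ = (9600.00)(60.00) + (2513.27)(136.98) + (1275.00)(28.33) + (-452.39)(75.00) = 922455.36 mm³
x̄ = 575304.33 / 12935.88 = 44.47 mm
ȳ = 922455.36 / 12935.88 = 71.31 mm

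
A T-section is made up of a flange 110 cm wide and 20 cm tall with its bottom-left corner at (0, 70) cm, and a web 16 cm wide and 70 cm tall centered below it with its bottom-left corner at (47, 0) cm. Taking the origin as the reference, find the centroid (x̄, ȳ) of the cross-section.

x̄ = 55.00 cm, ȳ = 64.82 cm

web: A = 16 × 70 = 1120.00, centroid at (55.00, 35.00).
flange: A = 110 × 20 = 2200.00, centroid at (55.00, 80.00).
ΣA = 3320.00 cm², ΣAx̄ = 182600.00 cm³, ΣAȳ = 215200.00 cm³.
x̄ = 182600.00/3320.00 = 55.00 cm; ȳ = 215200.00/3320.00 = 64.82 cm.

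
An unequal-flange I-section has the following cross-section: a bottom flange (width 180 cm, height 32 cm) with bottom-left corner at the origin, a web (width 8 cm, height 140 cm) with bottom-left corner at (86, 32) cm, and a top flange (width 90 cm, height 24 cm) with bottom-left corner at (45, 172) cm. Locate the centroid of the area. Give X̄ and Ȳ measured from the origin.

X̄ = 90.00 cm, Ȳ = 66.80 cm

Part | A | x̄ᵢ | ȳᵢ | A·x̄ᵢ | A·ȳᵢ
bottom flange | 5760.00 | 90.00 | 16.00 | 518400.00 | 92160.00
web | 1120.00 | 90.00 | 102.00 | 100800.00 | 114240.00
top flange | 2160.00 | 90.00 | 184.00 | 194400.00 | 397440.00
Σ | 9040.00 |  |  | 813600.00 | 603840.00
X̄ = 813600.00 / 9040.00 = 90.00 cm
Ȳ = 603840.00 / 9040.00 = 66.80 cm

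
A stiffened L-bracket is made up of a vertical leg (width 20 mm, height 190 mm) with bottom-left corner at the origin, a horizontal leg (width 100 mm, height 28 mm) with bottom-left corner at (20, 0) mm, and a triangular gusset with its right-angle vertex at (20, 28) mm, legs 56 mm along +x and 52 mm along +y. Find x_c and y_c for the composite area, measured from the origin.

vertical leg: A = 20 × 190 = 3800.00, centroid at (10.00, 95.00).
horizontal leg: A = 100 × 28 = 2800.00, centroid at (70.00, 14.00).
gusset: A = ½·56·52 = 1456.00, centroid at (38.67, 45.33).
ΣA = 8056.00 mm², ΣAx_c = 290298.67 mm³, ΣAy_c = 466205.33 mm³.
x_c = 290298.67/8056.00 = 36.04 mm; y_c = 466205.33/8056.00 = 57.87 mm.

x_c = 36.04 mm, y_c = 57.87 mm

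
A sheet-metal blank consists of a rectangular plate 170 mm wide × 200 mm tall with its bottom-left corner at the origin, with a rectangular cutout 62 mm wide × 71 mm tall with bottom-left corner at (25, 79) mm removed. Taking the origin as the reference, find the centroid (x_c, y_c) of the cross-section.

plate: A = 170 × 200 = 34000.00, centroid at (85.00, 100.00).
hole: A = −(62 × 71) = -4402.00, centroid at (56.00, 114.50).
ΣA = 29598.00 mm², ΣAx_c = 2643488.00 mm³, ΣAy_c = 2895971.00 mm³.
x_c = 2643488.00/29598.00 = 89.31 mm; y_c = 2895971.00/29598.00 = 97.84 mm.

x_c = 89.31 mm, y_c = 97.84 mm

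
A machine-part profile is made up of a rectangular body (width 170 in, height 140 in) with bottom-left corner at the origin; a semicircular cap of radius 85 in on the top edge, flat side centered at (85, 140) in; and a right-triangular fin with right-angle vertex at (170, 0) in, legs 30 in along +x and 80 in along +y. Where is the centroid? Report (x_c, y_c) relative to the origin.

Part | A | x̄ᵢ | ȳᵢ | A·x̄ᵢ | A·ȳᵢ
rectangular body | 23800.00 | 85.00 | 70.00 | 2023000.00 | 1666000.00
semicircular top | 11349.00 | 85.00 | 176.08 | 964665.29 | 1998277.15
triangular fin | 1200.00 | 180.00 | 26.67 | 216000.00 | 32000.00
Σ | 36349.00 |  |  | 3203665.29 | 3696277.15
x_c = 3203665.29 / 36349.00 = 88.14 in
y_c = 3696277.15 / 36349.00 = 101.69 in

x_c = 88.14 in, y_c = 101.69 in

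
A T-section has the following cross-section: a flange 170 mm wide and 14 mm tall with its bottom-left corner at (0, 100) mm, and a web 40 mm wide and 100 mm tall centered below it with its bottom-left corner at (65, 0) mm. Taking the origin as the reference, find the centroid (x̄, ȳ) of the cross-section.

Part | A | x̄ᵢ | ȳᵢ | A·x̄ᵢ | A·ȳᵢ
web | 4000.00 | 85.00 | 50.00 | 340000.00 | 200000.00
flange | 2380.00 | 85.00 | 107.00 | 202300.00 | 254660.00
Σ | 6380.00 |  |  | 542300.00 | 454660.00
x̄ = 542300.00 / 6380.00 = 85.00 mm
ȳ = 454660.00 / 6380.00 = 71.26 mm

x̄ = 85.00 mm, ȳ = 71.26 mm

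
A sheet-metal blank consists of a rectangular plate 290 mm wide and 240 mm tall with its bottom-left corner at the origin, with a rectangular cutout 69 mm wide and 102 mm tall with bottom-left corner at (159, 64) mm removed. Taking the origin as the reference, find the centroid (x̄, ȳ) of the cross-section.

x̄ = 139.54 mm, ȳ = 120.56 mm

plate: A = 290 × 240 = 69600.00, centroid at (145.00, 120.00).
hole: A = −(69 × 102) = -7038.00, centroid at (193.50, 115.00).
ΣA = 62562.00 mm², ΣAx̄ = 8730147.00 mm³, ΣAȳ = 7542630.00 mm³.
x̄ = 8730147.00/62562.00 = 139.54 mm; ȳ = 7542630.00/62562.00 = 120.56 mm.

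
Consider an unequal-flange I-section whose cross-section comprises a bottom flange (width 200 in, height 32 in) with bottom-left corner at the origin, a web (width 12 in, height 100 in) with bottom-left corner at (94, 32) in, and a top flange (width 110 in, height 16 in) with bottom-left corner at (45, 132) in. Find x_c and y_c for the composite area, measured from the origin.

x_c = 100.00 in, y_c = 47.78 in

Part | A | x̄ᵢ | ȳᵢ | A·x̄ᵢ | A·ȳᵢ
bottom flange | 6400.00 | 100.00 | 16.00 | 640000.00 | 102400.00
web | 1200.00 | 100.00 | 82.00 | 120000.00 | 98400.00
top flange | 1760.00 | 100.00 | 140.00 | 176000.00 | 246400.00
Σ | 9360.00 |  |  | 936000.00 | 447200.00
x_c = 936000.00 / 9360.00 = 100.00 in
y_c = 447200.00 / 9360.00 = 47.78 in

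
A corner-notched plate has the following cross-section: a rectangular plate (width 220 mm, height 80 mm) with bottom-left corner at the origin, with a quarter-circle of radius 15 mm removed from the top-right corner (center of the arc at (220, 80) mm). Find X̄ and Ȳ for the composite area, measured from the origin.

X̄ = 108.95 mm, Ȳ = 39.66 mm

plate: A = 220 × 80 = 17600.00, centroid at (110.00, 40.00).
removed quarter-circle: A = −¼π·15² = -176.71, centroid at (213.63, 73.63).
ΣA = 17423.29 mm², ΣAX̄ = 1898247.79 mm³, ΣAȲ = 690987.83 mm³.
X̄ = 1898247.79/17423.29 = 108.95 mm; Ȳ = 690987.83/17423.29 = 39.66 mm.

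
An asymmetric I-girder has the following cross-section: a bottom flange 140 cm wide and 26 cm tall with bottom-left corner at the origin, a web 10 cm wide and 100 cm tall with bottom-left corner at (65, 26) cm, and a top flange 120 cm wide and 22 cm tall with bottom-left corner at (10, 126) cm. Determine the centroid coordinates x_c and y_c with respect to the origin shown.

Part | A | x̄ᵢ | ȳᵢ | A·x̄ᵢ | A·ȳᵢ
bottom flange | 3640.00 | 70.00 | 13.00 | 254800.00 | 47320.00
web | 1000.00 | 70.00 | 76.00 | 70000.00 | 76000.00
top flange | 2640.00 | 70.00 | 137.00 | 184800.00 | 361680.00
Σ | 7280.00 |  |  | 509600.00 | 485000.00
x_c = 509600.00 / 7280.00 = 70.00 cm
y_c = 485000.00 / 7280.00 = 66.62 cm

x_c = 70.00 cm, y_c = 66.62 cm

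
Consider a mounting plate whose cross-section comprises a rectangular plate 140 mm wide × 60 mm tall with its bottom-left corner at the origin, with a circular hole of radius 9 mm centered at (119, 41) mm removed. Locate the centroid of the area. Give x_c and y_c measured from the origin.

x_c = 68.47 mm, y_c = 29.66 mm

plate: A = 140 × 60 = 8400.00, centroid at (70.00, 30.00).
hole: A = −π·9² = -254.47, centroid at (119.00, 41.00).
ΣA = 8145.53 mm²
ΣAx_c = (8400.00)(70.00) + (-254.47)(119.00) = 557718.19 mm³
ΣAy_c = (8400.00)(30.00) + (-254.47)(41.00) = 241566.77 mm³
x_c = 557718.19 / 8145.53 = 68.47 mm
y_c = 241566.77 / 8145.53 = 29.66 mm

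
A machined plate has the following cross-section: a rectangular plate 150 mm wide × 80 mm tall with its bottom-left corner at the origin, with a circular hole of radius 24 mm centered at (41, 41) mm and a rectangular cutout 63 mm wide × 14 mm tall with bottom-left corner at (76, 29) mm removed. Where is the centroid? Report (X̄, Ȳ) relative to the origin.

plate: A = 150 × 80 = 12000.00, centroid at (75.00, 40.00).
hole 1: A = −π·24² = -1809.56, centroid at (41.00, 41.00).
hole 2: A = −(63 × 14) = -882.00, centroid at (107.50, 36.00).
ΣA = 9308.44 mm²
ΣAX̄ = (12000.00)(75.00) + (-1809.56)(41.00) + (-882.00)(107.50) = 730993.15 mm³
ΣAȲ = (12000.00)(40.00) + (-1809.56)(41.00) + (-882.00)(36.00) = 374056.15 mm³
X̄ = 730993.15 / 9308.44 = 78.53 mm
Ȳ = 374056.15 / 9308.44 = 40.18 mm

X̄ = 78.53 mm, Ȳ = 40.18 mm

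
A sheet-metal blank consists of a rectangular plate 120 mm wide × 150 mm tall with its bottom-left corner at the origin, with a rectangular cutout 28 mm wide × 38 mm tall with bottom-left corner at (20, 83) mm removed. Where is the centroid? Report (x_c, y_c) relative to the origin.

plate: A = 120 × 150 = 18000.00, centroid at (60.00, 75.00).
hole: A = −(28 × 38) = -1064.00, centroid at (34.00, 102.00).
ΣA = 16936.00 mm², ΣAx_c = 1043824.00 mm³, ΣAy_c = 1241472.00 mm³.
x_c = 1043824.00/16936.00 = 61.63 mm; y_c = 1241472.00/16936.00 = 73.30 mm.

x_c = 61.63 mm, y_c = 73.30 mm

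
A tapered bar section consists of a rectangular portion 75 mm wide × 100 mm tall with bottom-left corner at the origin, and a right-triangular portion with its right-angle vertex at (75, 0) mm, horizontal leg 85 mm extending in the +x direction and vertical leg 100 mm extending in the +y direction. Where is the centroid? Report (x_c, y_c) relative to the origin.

x_c = 61.31 mm, y_c = 43.97 mm

rectangular portion: A = 75 × 100 = 7500.00, centroid at (37.50, 50.00).
triangular portion: A = ½·85·100 = 4250.00, centroid at (103.33, 33.33).
ΣA = 11750.00 mm², ΣAx_c = 720416.67 mm³, ΣAy_c = 516666.67 mm³.
x_c = 720416.67/11750.00 = 61.31 mm; y_c = 516666.67/11750.00 = 43.97 mm.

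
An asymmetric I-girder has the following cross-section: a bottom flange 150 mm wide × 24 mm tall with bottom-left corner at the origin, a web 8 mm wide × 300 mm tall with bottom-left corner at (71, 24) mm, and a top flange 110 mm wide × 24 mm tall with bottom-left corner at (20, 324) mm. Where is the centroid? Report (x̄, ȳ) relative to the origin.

bottom flange: A = 150 × 24 = 3600.00, centroid at (75.00, 12.00).
web: A = 8 × 300 = 2400.00, centroid at (75.00, 174.00).
top flange: A = 110 × 24 = 2640.00, centroid at (75.00, 336.00).
ΣA = 8640.00 mm²
ΣAx̄ = (3600.00)(75.00) + (2400.00)(75.00) + (2640.00)(75.00) = 648000.00 mm³
ΣAȳ = (3600.00)(12.00) + (2400.00)(174.00) + (2640.00)(336.00) = 1347840.00 mm³
x̄ = 648000.00 / 8640.00 = 75.00 mm
ȳ = 1347840.00 / 8640.00 = 156.00 mm

x̄ = 75.00 mm, ȳ = 156.00 mm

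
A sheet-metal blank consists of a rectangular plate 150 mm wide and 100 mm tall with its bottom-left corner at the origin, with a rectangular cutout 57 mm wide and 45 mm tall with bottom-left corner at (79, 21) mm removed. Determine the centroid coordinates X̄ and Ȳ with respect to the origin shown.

X̄ = 68.30 mm, Ȳ = 51.34 mm

plate: A = 150 × 100 = 15000.00, centroid at (75.00, 50.00).
hole: A = −(57 × 45) = -2565.00, centroid at (107.50, 43.50).
ΣA = 12435.00 mm², ΣAX̄ = 849262.50 mm³, ΣAȲ = 638422.50 mm³.
X̄ = 849262.50/12435.00 = 68.30 mm; Ȳ = 638422.50/12435.00 = 51.34 mm.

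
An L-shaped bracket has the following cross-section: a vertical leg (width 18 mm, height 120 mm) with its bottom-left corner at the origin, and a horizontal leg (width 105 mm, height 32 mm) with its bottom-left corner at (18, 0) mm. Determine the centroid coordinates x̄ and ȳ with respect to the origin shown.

x̄ = 46.43 mm, ȳ = 33.22 mm

vertical leg: A = 18 × 120 = 2160.00, centroid at (9.00, 60.00).
horizontal leg: A = 105 × 32 = 3360.00, centroid at (70.50, 16.00).
ΣA = 5520.00 mm²
ΣAx̄ = (2160.00)(9.00) + (3360.00)(70.50) = 256320.00 mm³
ΣAȳ = (2160.00)(60.00) + (3360.00)(16.00) = 183360.00 mm³
x̄ = 256320.00 / 5520.00 = 46.43 mm
ȳ = 183360.00 / 5520.00 = 33.22 mm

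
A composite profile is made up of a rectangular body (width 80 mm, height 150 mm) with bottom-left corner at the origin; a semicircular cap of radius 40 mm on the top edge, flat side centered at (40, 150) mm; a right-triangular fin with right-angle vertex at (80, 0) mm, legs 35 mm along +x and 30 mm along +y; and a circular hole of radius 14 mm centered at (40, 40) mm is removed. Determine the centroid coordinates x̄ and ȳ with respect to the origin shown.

x̄ = 41.88 mm, ȳ = 90.16 mm

rectangular body: A = 80 × 150 = 12000.00, centroid at (40.00, 75.00).
semicircular top: A = ½π·40² = 2513.27, centroid at (40.00, 166.98).
triangular fin: A = ½·35·30 = 525.00, centroid at (91.67, 10.00).
hole: A = −π·14² = -615.75, centroid at (40.00, 40.00).
ΣA = 14422.52 mm²
ΣAx̄ = (12000.00)(40.00) + (2513.27)(40.00) + (525.00)(91.67) + (-615.75)(40.00) = 604025.88 mm³
ΣAȳ = (12000.00)(75.00) + (2513.27)(166.98) + (525.00)(10.00) + (-615.75)(40.00) = 1300277.70 mm³
x̄ = 604025.88 / 14422.52 = 41.88 mm
ȳ = 1300277.70 / 14422.52 = 90.16 mm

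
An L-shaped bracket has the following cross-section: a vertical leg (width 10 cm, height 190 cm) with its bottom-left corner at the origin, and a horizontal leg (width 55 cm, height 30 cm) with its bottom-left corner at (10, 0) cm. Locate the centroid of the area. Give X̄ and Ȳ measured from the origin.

vertical leg: A = 10 × 190 = 1900.00, centroid at (5.00, 95.00).
horizontal leg: A = 55 × 30 = 1650.00, centroid at (37.50, 15.00).
ΣA = 3550.00 cm²
ΣAX̄ = (1900.00)(5.00) + (1650.00)(37.50) = 71375.00 cm³
ΣAȲ = (1900.00)(95.00) + (1650.00)(15.00) = 205250.00 cm³
X̄ = 71375.00 / 3550.00 = 20.11 cm
Ȳ = 205250.00 / 3550.00 = 57.82 cm

X̄ = 20.11 cm, Ȳ = 57.82 cm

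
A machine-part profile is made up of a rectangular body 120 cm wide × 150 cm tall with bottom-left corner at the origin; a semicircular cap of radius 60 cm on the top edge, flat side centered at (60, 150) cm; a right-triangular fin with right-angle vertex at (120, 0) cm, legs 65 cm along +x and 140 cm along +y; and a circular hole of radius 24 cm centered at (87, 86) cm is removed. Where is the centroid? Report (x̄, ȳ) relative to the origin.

x̄ = 72.23 cm, ȳ = 90.89 cm

rectangular body: A = 120 × 150 = 18000.00, centroid at (60.00, 75.00).
semicircular top: A = ½π·60² = 5654.87, centroid at (60.00, 175.46).
triangular fin: A = ½·65·140 = 4550.00, centroid at (141.67, 46.67).
hole: A = −π·24² = -1809.56, centroid at (87.00, 86.00).
ΣA = 26395.31 cm², ΣAx̄ = 1906443.85 cm³, ΣAȳ = 2398941.42 cm³.
x̄ = 1906443.85/26395.31 = 72.23 cm; ȳ = 2398941.42/26395.31 = 90.89 cm.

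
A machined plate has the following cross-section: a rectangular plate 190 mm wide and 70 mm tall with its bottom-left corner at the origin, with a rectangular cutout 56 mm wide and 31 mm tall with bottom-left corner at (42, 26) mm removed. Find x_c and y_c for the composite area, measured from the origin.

plate: A = 190 × 70 = 13300.00, centroid at (95.00, 35.00).
hole: A = −(56 × 31) = -1736.00, centroid at (70.00, 41.50).
ΣA = 11564.00 mm²
ΣAx_c = (13300.00)(95.00) + (-1736.00)(70.00) = 1141980.00 mm³
ΣAy_c = (13300.00)(35.00) + (-1736.00)(41.50) = 393456.00 mm³
x_c = 1141980.00 / 11564.00 = 98.75 mm
y_c = 393456.00 / 11564.00 = 34.02 mm

x_c = 98.75 mm, y_c = 34.02 mm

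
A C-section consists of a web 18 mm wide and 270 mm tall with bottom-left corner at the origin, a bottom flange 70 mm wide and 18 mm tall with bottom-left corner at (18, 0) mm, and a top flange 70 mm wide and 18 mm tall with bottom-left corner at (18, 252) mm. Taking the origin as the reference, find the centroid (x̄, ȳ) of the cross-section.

x̄ = 24.02 mm, ȳ = 135.00 mm

Part | A | x̄ᵢ | ȳᵢ | A·x̄ᵢ | A·ȳᵢ
web | 4860.00 | 9.00 | 135.00 | 43740.00 | 656100.00
bottom flange | 1260.00 | 53.00 | 9.00 | 66780.00 | 11340.00
top flange | 1260.00 | 53.00 | 261.00 | 66780.00 | 328860.00
Σ | 7380.00 |  |  | 177300.00 | 996300.00
x̄ = 177300.00 / 7380.00 = 24.02 mm
ȳ = 996300.00 / 7380.00 = 135.00 mm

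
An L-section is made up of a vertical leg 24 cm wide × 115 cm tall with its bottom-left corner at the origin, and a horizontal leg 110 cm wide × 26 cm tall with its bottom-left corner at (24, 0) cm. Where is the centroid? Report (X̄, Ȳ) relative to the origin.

vertical leg: A = 24 × 115 = 2760.00, centroid at (12.00, 57.50).
horizontal leg: A = 110 × 26 = 2860.00, centroid at (79.00, 13.00).
ΣA = 5620.00 cm², ΣAX̄ = 259060.00 cm³, ΣAȲ = 195880.00 cm³.
X̄ = 259060.00/5620.00 = 46.10 cm; Ȳ = 195880.00/5620.00 = 34.85 cm.

X̄ = 46.10 cm, Ȳ = 34.85 cm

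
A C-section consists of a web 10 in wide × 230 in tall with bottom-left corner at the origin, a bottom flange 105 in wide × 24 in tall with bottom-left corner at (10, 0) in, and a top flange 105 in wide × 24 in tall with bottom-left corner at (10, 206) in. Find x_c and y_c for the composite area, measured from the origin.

x_c = 44.48 in, y_c = 115.00 in

web: A = 10 × 230 = 2300.00, centroid at (5.00, 115.00).
bottom flange: A = 105 × 24 = 2520.00, centroid at (62.50, 12.00).
top flange: A = 105 × 24 = 2520.00, centroid at (62.50, 218.00).
ΣA = 7340.00 in², ΣAx_c = 326500.00 in³, ΣAy_c = 844100.00 in³.
x_c = 326500.00/7340.00 = 44.48 in; y_c = 844100.00/7340.00 = 115.00 in.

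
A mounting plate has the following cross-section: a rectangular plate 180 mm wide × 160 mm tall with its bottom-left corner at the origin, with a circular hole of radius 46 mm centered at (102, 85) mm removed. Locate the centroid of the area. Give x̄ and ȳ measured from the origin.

x̄ = 86.40 mm, ȳ = 78.50 mm

plate: A = 180 × 160 = 28800.00, centroid at (90.00, 80.00).
hole: A = −π·46² = -6647.61, centroid at (102.00, 85.00).
ΣA = 22152.39 mm²
ΣAx̄ = (28800.00)(90.00) + (-6647.61)(102.00) = 1913943.77 mm³
ΣAȳ = (28800.00)(80.00) + (-6647.61)(85.00) = 1738953.15 mm³
x̄ = 1913943.77 / 22152.39 = 86.40 mm
ȳ = 1738953.15 / 22152.39 = 78.50 mm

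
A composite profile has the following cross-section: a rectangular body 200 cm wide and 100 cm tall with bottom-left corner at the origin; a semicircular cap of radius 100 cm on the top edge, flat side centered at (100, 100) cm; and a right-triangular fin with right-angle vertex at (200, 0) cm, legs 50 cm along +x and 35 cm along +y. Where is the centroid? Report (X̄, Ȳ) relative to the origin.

rectangular body: A = 200 × 100 = 20000.00, centroid at (100.00, 50.00).
semicircular top: A = ½π·100² = 15707.96, centroid at (100.00, 142.44).
triangular fin: A = ½·50·35 = 875.00, centroid at (216.67, 11.67).
ΣA = 36582.96 cm², ΣAX̄ = 3760379.66 cm³, ΣAȲ = 3247671.33 cm³.
X̄ = 3760379.66/36582.96 = 102.79 cm; Ȳ = 3247671.33/36582.96 = 88.78 cm.

X̄ = 102.79 cm, Ȳ = 88.78 cm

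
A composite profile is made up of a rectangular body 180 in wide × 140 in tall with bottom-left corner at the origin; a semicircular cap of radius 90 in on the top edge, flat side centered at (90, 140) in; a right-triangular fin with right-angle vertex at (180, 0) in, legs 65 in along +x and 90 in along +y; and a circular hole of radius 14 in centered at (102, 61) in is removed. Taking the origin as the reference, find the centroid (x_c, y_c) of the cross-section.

Part | A | x̄ᵢ | ȳᵢ | A·x̄ᵢ | A·ȳᵢ
rectangular body | 25200.00 | 90.00 | 70.00 | 2268000.00 | 1764000.00
semicircular top | 12723.45 | 90.00 | 178.20 | 1145110.52 | 2267283.03
triangular fin | 2925.00 | 201.67 | 30.00 | 589875.00 | 87750.00
hole | -615.75 | 102.00 | 61.00 | -62806.72 | -37560.88
Σ | 40232.70 |  |  | 3940178.80 | 4081472.15
x_c = 3940178.80 / 40232.70 = 97.93 in
y_c = 4081472.15 / 40232.70 = 101.45 in

x_c = 97.93 in, y_c = 101.45 in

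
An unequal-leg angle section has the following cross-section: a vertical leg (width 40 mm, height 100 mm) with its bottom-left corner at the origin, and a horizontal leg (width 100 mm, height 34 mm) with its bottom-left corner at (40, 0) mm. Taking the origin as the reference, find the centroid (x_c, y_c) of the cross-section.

x_c = 52.16 mm, y_c = 34.84 mm

Part | A | x̄ᵢ | ȳᵢ | A·x̄ᵢ | A·ȳᵢ
vertical leg | 4000.00 | 20.00 | 50.00 | 80000.00 | 200000.00
horizontal leg | 3400.00 | 90.00 | 17.00 | 306000.00 | 57800.00
Σ | 7400.00 |  |  | 386000.00 | 257800.00
x_c = 386000.00 / 7400.00 = 52.16 mm
y_c = 257800.00 / 7400.00 = 34.84 mm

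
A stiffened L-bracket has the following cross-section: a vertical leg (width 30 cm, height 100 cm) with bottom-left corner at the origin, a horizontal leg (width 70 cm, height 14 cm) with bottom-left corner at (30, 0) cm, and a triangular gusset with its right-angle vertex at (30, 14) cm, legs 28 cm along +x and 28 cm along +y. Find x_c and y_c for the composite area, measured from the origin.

x_c = 28.39 cm, y_c = 37.97 cm

vertical leg: A = 30 × 100 = 3000.00, centroid at (15.00, 50.00).
horizontal leg: A = 70 × 14 = 980.00, centroid at (65.00, 7.00).
gusset: A = ½·28·28 = 392.00, centroid at (39.33, 23.33).
ΣA = 4372.00 cm²
ΣAx_c = (3000.00)(15.00) + (980.00)(65.00) + (392.00)(39.33) = 124118.67 cm³
ΣAy_c = (3000.00)(50.00) + (980.00)(7.00) + (392.00)(23.33) = 166006.67 cm³
x_c = 124118.67 / 4372.00 = 28.39 cm
y_c = 166006.67 / 4372.00 = 37.97 cm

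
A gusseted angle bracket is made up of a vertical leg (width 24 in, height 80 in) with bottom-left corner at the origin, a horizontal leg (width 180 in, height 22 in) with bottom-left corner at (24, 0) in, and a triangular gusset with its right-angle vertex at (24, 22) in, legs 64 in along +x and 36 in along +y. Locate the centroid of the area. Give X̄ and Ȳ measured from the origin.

vertical leg: A = 24 × 80 = 1920.00, centroid at (12.00, 40.00).
horizontal leg: A = 180 × 22 = 3960.00, centroid at (114.00, 11.00).
gusset: A = ½·64·36 = 1152.00, centroid at (45.33, 34.00).
ΣA = 7032.00 in², ΣAX̄ = 526704.00 in³, ΣAȲ = 159528.00 in³.
X̄ = 526704.00/7032.00 = 74.90 in; Ȳ = 159528.00/7032.00 = 22.69 in.

X̄ = 74.90 in, Ȳ = 22.69 in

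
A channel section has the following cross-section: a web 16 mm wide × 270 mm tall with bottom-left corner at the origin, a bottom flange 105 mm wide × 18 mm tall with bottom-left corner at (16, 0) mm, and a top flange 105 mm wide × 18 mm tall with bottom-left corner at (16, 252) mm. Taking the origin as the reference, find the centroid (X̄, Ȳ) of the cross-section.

web: A = 16 × 270 = 4320.00, centroid at (8.00, 135.00).
bottom flange: A = 105 × 18 = 1890.00, centroid at (68.50, 9.00).
top flange: A = 105 × 18 = 1890.00, centroid at (68.50, 261.00).
ΣA = 8100.00 mm²
ΣAX̄ = (4320.00)(8.00) + (1890.00)(68.50) + (1890.00)(68.50) = 293490.00 mm³
ΣAȲ = (4320.00)(135.00) + (1890.00)(9.00) + (1890.00)(261.00) = 1093500.00 mm³
X̄ = 293490.00 / 8100.00 = 36.23 mm
Ȳ = 1093500.00 / 8100.00 = 135.00 mm

X̄ = 36.23 mm, Ȳ = 135.00 mm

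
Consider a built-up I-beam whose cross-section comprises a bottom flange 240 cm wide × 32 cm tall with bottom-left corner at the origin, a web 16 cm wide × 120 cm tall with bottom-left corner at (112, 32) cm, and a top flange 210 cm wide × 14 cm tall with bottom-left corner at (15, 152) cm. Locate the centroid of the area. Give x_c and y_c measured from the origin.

bottom flange: A = 240 × 32 = 7680.00, centroid at (120.00, 16.00).
web: A = 16 × 120 = 1920.00, centroid at (120.00, 92.00).
top flange: A = 210 × 14 = 2940.00, centroid at (120.00, 159.00).
ΣA = 12540.00 cm²
ΣAx_c = (7680.00)(120.00) + (1920.00)(120.00) + (2940.00)(120.00) = 1504800.00 cm³
ΣAy_c = (7680.00)(16.00) + (1920.00)(92.00) + (2940.00)(159.00) = 766980.00 cm³
x_c = 1504800.00 / 12540.00 = 120.00 cm
y_c = 766980.00 / 12540.00 = 61.16 cm

x_c = 120.00 cm, y_c = 61.16 cm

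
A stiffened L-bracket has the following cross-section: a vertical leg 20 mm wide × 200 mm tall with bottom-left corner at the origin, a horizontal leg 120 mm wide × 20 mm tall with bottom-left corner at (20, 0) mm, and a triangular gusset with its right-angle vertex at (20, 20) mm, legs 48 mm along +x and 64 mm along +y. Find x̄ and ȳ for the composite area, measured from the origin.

x̄ = 36.20 mm, ȳ = 61.43 mm

vertical leg: A = 20 × 200 = 4000.00, centroid at (10.00, 100.00).
horizontal leg: A = 120 × 20 = 2400.00, centroid at (80.00, 10.00).
gusset: A = ½·48·64 = 1536.00, centroid at (36.00, 41.33).
ΣA = 7936.00 mm², ΣAx̄ = 287296.00 mm³, ΣAȳ = 487488.00 mm³.
x̄ = 287296.00/7936.00 = 36.20 mm; ȳ = 487488.00/7936.00 = 61.43 mm.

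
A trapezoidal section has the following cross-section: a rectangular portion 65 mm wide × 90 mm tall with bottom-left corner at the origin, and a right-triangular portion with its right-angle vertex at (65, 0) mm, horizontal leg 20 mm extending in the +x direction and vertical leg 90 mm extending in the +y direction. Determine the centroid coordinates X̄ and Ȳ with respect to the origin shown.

Part | A | x̄ᵢ | ȳᵢ | A·x̄ᵢ | A·ȳᵢ
rectangular portion | 5850.00 | 32.50 | 45.00 | 190125.00 | 263250.00
triangular portion | 900.00 | 71.67 | 30.00 | 64500.00 | 27000.00
Σ | 6750.00 |  |  | 254625.00 | 290250.00
X̄ = 254625.00 / 6750.00 = 37.72 mm
Ȳ = 290250.00 / 6750.00 = 43.00 mm

X̄ = 37.72 mm, Ȳ = 43.00 mm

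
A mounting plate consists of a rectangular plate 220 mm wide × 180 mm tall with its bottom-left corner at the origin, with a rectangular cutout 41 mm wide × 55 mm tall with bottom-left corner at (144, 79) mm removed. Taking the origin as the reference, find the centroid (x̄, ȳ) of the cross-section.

Part | A | x̄ᵢ | ȳᵢ | A·x̄ᵢ | A·ȳᵢ
plate | 39600.00 | 110.00 | 90.00 | 4356000.00 | 3564000.00
hole | -2255.00 | 164.50 | 106.50 | -370947.50 | -240157.50
Σ | 37345.00 |  |  | 3985052.50 | 3323842.50
x̄ = 3985052.50 / 37345.00 = 106.71 mm
ȳ = 3323842.50 / 37345.00 = 89.00 mm

x̄ = 106.71 mm, ȳ = 89.00 mm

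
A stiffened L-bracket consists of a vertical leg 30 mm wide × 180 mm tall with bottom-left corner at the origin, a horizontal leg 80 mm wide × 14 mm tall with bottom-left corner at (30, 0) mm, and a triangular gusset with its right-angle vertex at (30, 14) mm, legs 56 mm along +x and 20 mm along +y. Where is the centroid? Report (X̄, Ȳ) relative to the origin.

X̄ = 26.36 mm, Ȳ = 71.39 mm

vertical leg: A = 30 × 180 = 5400.00, centroid at (15.00, 90.00).
horizontal leg: A = 80 × 14 = 1120.00, centroid at (70.00, 7.00).
gusset: A = ½·56·20 = 560.00, centroid at (48.67, 20.67).
ΣA = 7080.00 mm², ΣAX̄ = 186653.33 mm³, ΣAȲ = 505413.33 mm³.
X̄ = 186653.33/7080.00 = 26.36 mm; Ȳ = 505413.33/7080.00 = 71.39 mm.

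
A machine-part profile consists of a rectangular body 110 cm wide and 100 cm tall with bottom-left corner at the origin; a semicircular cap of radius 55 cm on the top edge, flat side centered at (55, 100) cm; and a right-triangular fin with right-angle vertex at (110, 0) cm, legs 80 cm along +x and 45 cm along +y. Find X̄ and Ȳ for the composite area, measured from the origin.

Part | A | x̄ᵢ | ȳᵢ | A·x̄ᵢ | A·ȳᵢ
rectangular body | 11000.00 | 55.00 | 50.00 | 605000.00 | 550000.00
semicircular top | 4751.66 | 55.00 | 123.34 | 261341.24 | 586082.56
triangular fin | 1800.00 | 136.67 | 15.00 | 246000.00 | 27000.00
Σ | 17551.66 |  |  | 1112341.24 | 1163082.56
X̄ = 1112341.24 / 17551.66 = 63.38 cm
Ȳ = 1163082.56 / 17551.66 = 66.27 cm

X̄ = 63.38 cm, Ȳ = 66.27 cm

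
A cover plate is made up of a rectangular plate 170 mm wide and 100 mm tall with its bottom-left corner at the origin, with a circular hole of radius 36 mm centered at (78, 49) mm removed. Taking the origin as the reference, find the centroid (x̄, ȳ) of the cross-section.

x̄ = 87.20 mm, ȳ = 50.31 mm

plate: A = 170 × 100 = 17000.00, centroid at (85.00, 50.00).
hole: A = −π·36² = -4071.50, centroid at (78.00, 49.00).
ΣA = 12928.50 mm², ΣAx̄ = 1127422.68 mm³, ΣAȳ = 650496.30 mm³.
x̄ = 1127422.68/12928.50 = 87.20 mm; ȳ = 650496.30/12928.50 = 50.31 mm.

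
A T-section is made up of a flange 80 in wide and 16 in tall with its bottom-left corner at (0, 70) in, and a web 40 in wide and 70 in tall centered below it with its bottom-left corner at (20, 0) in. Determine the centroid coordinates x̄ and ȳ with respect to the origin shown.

Part | A | x̄ᵢ | ȳᵢ | A·x̄ᵢ | A·ȳᵢ
web | 2800.00 | 40.00 | 35.00 | 112000.00 | 98000.00
flange | 1280.00 | 40.00 | 78.00 | 51200.00 | 99840.00
Σ | 4080.00 |  |  | 163200.00 | 197840.00
x̄ = 163200.00 / 4080.00 = 40.00 in
ȳ = 197840.00 / 4080.00 = 48.49 in

x̄ = 40.00 in, ȳ = 48.49 in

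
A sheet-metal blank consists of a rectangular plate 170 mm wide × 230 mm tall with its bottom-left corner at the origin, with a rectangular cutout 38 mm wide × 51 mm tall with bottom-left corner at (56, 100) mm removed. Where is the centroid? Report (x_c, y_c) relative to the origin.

plate: A = 170 × 230 = 39100.00, centroid at (85.00, 115.00).
hole: A = −(38 × 51) = -1938.00, centroid at (75.00, 125.50).
ΣA = 37162.00 mm², ΣAx_c = 3178150.00 mm³, ΣAy_c = 4253281.00 mm³.
x_c = 3178150.00/37162.00 = 85.52 mm; y_c = 4253281.00/37162.00 = 114.45 mm.

x_c = 85.52 mm, y_c = 114.45 mm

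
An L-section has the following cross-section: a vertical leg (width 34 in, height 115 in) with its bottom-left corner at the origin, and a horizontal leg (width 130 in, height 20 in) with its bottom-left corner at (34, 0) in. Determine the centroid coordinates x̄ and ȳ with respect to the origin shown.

x̄ = 49.75 in, ȳ = 38.53 in

Part | A | x̄ᵢ | ȳᵢ | A·x̄ᵢ | A·ȳᵢ
vertical leg | 3910.00 | 17.00 | 57.50 | 66470.00 | 224825.00
horizontal leg | 2600.00 | 99.00 | 10.00 | 257400.00 | 26000.00
Σ | 6510.00 |  |  | 323870.00 | 250825.00
x̄ = 323870.00 / 6510.00 = 49.75 in
ȳ = 250825.00 / 6510.00 = 38.53 in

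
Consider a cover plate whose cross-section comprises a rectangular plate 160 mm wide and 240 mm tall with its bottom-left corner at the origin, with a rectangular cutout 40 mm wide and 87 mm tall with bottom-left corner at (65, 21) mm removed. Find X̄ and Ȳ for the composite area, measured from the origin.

X̄ = 79.50 mm, Ȳ = 125.53 mm

plate: A = 160 × 240 = 38400.00, centroid at (80.00, 120.00).
hole: A = −(40 × 87) = -3480.00, centroid at (85.00, 64.50).
ΣA = 34920.00 mm²
ΣAX̄ = (38400.00)(80.00) + (-3480.00)(85.00) = 2776200.00 mm³
ΣAȲ = (38400.00)(120.00) + (-3480.00)(64.50) = 4383540.00 mm³
X̄ = 2776200.00 / 34920.00 = 79.50 mm
Ȳ = 4383540.00 / 34920.00 = 125.53 mm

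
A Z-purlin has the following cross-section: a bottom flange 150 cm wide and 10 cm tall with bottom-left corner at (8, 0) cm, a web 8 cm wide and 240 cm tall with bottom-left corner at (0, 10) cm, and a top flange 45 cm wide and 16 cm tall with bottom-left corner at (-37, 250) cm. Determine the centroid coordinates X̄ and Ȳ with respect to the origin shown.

X̄ = 29.41 cm, Ȳ = 106.97 cm

bottom flange: A = 150 × 10 = 1500.00, centroid at (83.00, 5.00).
web: A = 8 × 240 = 1920.00, centroid at (4.00, 130.00).
top flange: A = 45 × 16 = 720.00, centroid at (-14.50, 258.00).
ΣA = 4140.00 cm²
ΣAX̄ = (1500.00)(83.00) + (1920.00)(4.00) + (720.00)(-14.50) = 121740.00 cm³
ΣAȲ = (1500.00)(5.00) + (1920.00)(130.00) + (720.00)(258.00) = 442860.00 cm³
X̄ = 121740.00 / 4140.00 = 29.41 cm
Ȳ = 442860.00 / 4140.00 = 106.97 cm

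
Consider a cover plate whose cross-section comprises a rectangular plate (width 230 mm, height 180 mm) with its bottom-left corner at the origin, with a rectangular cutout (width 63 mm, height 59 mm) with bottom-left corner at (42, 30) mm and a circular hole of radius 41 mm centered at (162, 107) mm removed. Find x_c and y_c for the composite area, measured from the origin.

Part | A | x̄ᵢ | ȳᵢ | A·x̄ᵢ | A·ȳᵢ
plate | 41400.00 | 115.00 | 90.00 | 4761000.00 | 3726000.00
hole 1 | -3717.00 | 73.50 | 59.50 | -273199.50 | -221161.50
hole 2 | -5281.02 | 162.00 | 107.00 | -855524.79 | -565068.85
Σ | 32401.98 |  |  | 3632275.71 | 2939769.65
x_c = 3632275.71 / 32401.98 = 112.10 mm
y_c = 2939769.65 / 32401.98 = 90.73 mm

x_c = 112.10 mm, y_c = 90.73 mm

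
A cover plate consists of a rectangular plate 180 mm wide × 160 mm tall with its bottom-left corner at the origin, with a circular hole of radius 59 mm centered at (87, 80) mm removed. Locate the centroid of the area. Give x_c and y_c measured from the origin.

Part | A | x̄ᵢ | ȳᵢ | A·x̄ᵢ | A·ȳᵢ
plate | 28800.00 | 90.00 | 80.00 | 2592000.00 | 2304000.00
hole | -10935.88 | 87.00 | 80.00 | -951421.91 | -874870.72
Σ | 17864.12 |  |  | 1640578.09 | 1429129.28
x_c = 1640578.09 / 17864.12 = 91.84 mm
y_c = 1429129.28 / 17864.12 = 80.00 mm

x_c = 91.84 mm, y_c = 80.00 mm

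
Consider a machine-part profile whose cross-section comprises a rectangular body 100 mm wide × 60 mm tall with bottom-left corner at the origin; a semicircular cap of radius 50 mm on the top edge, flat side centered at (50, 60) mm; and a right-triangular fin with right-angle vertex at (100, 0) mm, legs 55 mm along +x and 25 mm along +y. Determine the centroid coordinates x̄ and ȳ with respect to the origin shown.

rectangular body: A = 100 × 60 = 6000.00, centroid at (50.00, 30.00).
semicircular top: A = ½π·50² = 3926.99, centroid at (50.00, 81.22).
triangular fin: A = ½·55·25 = 687.50, centroid at (118.33, 8.33).
ΣA = 10614.49 mm²
ΣAx̄ = (6000.00)(50.00) + (3926.99)(50.00) + (687.50)(118.33) = 577703.71 mm³
ΣAȳ = (6000.00)(30.00) + (3926.99)(81.22) + (687.50)(8.33) = 504681.95 mm³
x̄ = 577703.71 / 10614.49 = 54.43 mm
ȳ = 504681.95 / 10614.49 = 47.55 mm

x̄ = 54.43 mm, ȳ = 47.55 mm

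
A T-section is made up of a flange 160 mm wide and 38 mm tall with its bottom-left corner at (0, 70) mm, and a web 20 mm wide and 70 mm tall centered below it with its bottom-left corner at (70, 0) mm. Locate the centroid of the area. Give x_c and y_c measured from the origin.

x_c = 80.00 mm, y_c = 78.89 mm

web: A = 20 × 70 = 1400.00, centroid at (80.00, 35.00).
flange: A = 160 × 38 = 6080.00, centroid at (80.00, 89.00).
ΣA = 7480.00 mm², ΣAx_c = 598400.00 mm³, ΣAy_c = 590120.00 mm³.
x_c = 598400.00/7480.00 = 80.00 mm; y_c = 590120.00/7480.00 = 78.89 mm.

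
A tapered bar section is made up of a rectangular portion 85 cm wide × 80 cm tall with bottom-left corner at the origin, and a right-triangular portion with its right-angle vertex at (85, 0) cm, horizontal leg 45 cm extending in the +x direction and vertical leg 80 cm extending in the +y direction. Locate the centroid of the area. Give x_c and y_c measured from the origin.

x_c = 54.53 cm, y_c = 37.21 cm

rectangular portion: A = 85 × 80 = 6800.00, centroid at (42.50, 40.00).
triangular portion: A = ½·45·80 = 1800.00, centroid at (100.00, 26.67).
ΣA = 8600.00 cm², ΣAx_c = 469000.00 cm³, ΣAy_c = 320000.00 cm³.
x_c = 469000.00/8600.00 = 54.53 cm; y_c = 320000.00/8600.00 = 37.21 cm.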